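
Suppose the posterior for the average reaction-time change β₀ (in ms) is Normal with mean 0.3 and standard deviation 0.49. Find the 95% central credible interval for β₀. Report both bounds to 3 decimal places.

[-0.660, 1.260]

The posterior is symmetric, so the 95% equal-tailed interval is β₀ = 0.3 ± z·0.49 with z = 1.960.
Half-width: 1.960 × 0.49 = 0.960.
0.3 − 0.960 = -0.660; 0.3 + 0.960 = 1.260.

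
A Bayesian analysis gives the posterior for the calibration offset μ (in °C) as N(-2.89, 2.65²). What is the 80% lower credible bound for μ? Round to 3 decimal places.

Need L with P(μ ≥ L) = 0.80: L = -2.89 − z_{0.2}·2.65.
z = 0.842; L = -2.89 − 0.842 × 2.65 = -5.120.

-5.120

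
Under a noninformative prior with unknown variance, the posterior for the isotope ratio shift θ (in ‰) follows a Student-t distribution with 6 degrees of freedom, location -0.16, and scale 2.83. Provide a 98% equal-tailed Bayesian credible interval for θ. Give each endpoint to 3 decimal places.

[-9.054, 8.734]

The t_6 distribution is symmetric; the 98% interval is -0.16 ± t·2.83 with t_{0.99,6} = 3.143.
Half-width: 3.143 × 2.83 = 8.894.
-0.16 − 8.894 = -9.054; -0.16 + 8.894 = 8.734.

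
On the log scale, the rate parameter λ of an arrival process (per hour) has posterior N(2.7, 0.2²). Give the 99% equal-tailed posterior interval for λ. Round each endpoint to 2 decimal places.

On the log scale the 99% interval is 2.7 ± 2.576 × 0.2 = [2.1848, 3.2152].
Exponentiate: [e^2.1848, e^3.2152] = [8.89, 24.91].

[8.89, 24.91]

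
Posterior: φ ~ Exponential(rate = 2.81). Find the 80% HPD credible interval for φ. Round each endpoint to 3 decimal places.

The exponential density is strictly decreasing on [0, ∞), so the HPD interval is anchored at 0: [0, q] with P(φ ≤ q) = 0.80.
q = −ln(1 − 0.80) / 2.81 = 1.6094 / 2.81 = 0.573.

[0.000, 0.573]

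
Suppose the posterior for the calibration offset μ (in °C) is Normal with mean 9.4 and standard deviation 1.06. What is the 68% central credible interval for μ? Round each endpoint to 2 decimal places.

[8.35, 10.45]

The posterior is symmetric, so the 68% equal-tailed interval is μ = 9.4 ± z·1.06 with z = 0.994.
Half-width: 0.994 × 1.06 = 1.05.
9.4 − 1.05 = 8.35; 9.4 + 1.05 = 10.45.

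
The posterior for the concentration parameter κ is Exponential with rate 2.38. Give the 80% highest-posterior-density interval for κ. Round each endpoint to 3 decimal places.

[0.000, 0.676]

The exponential density is strictly decreasing on [0, ∞), so the HPD interval is anchored at 0: [0, q] with P(κ ≤ q) = 0.80.
q = −ln(1 − 0.80) / 2.38 = 1.6094 / 2.38 = 0.676.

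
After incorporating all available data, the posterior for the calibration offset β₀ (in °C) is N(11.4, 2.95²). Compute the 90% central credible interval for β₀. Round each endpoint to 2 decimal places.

[6.55, 16.25]

The posterior is symmetric, so the 90% equal-tailed interval is β₀ = 11.4 ± z·2.95 with z = 1.645.
Half-width: 1.645 × 2.95 = 4.85.
11.4 − 4.85 = 6.55; 11.4 + 4.85 = 16.25.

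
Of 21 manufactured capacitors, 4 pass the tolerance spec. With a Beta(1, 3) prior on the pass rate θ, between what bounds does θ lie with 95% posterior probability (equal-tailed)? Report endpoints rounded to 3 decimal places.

[0.071, 0.374]

Posterior: Beta(1+4, 3+17) = Beta(5, 20).
Equal-tailed 95% interval: the 0.025 and 0.975 quantiles of Beta(5, 20).
Posterior mean ≈ 0.200, SD ≈ 0.078; a Normal approximation gives roughly [0.046, 0.354].
Exact: F⁻¹(0.025) = 0.071; F⁻¹(0.975) = 0.374.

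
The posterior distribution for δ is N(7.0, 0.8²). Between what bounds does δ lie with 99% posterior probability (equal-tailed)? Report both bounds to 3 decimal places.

The posterior is symmetric, so the 99% equal-tailed interval is δ = 7.0 ± z·0.8 with z = 2.576.
Half-width: 2.576 × 0.8 = 2.061.
7.0 − 2.061 = 4.939; 7.0 + 2.061 = 9.061.

[4.939, 9.061]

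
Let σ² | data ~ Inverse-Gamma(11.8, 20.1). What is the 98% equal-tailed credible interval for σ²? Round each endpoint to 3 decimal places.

Inverse-Gamma(11.8, 20.1) quantiles: F⁻¹(0.01) and F⁻¹(0.99).
Equivalently, 1/σ² ~ Gamma(11.8, rate = 20.1); invert its 0.99 and 0.01 quantiles.
Posterior mean ≈ 1.861, SD ≈ 0.595; a Normal approximation gives roughly [0.478, 3.244].
Exact: lower = 0.947; upper = 3.796.

[0.947, 3.796]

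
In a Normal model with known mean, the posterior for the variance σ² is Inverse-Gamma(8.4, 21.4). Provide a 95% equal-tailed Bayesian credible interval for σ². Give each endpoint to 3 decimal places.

Inverse-Gamma(8.4, 21.4) quantiles: F⁻¹(0.025) and F⁻¹(0.975).
Equivalently, 1/σ² ~ Gamma(8.4, rate = 21.4); invert its 0.975 and 0.025 quantiles.
Posterior mean ≈ 2.892, SD ≈ 1.143; a Normal approximation gives roughly [0.651, 5.132].
Exact: lower = 1.430; upper = 5.759.

[1.430, 5.759]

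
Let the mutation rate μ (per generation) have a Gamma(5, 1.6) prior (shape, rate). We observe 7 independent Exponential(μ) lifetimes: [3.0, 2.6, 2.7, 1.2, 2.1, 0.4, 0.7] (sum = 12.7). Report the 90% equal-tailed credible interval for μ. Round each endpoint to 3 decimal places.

[0.484, 1.273]

Posterior: Gamma(5+7, 1.6+12.7) = Gamma(12, 14.3) (shape, rate).
Equal-tailed 90% interval: Gamma(12, 14.3) quantiles at 0.05 and 0.95.
Posterior mean ≈ 0.839, SD ≈ 0.242; a Normal approximation gives roughly [0.441, 1.238].
Exact: lower = 0.484; upper = 1.273.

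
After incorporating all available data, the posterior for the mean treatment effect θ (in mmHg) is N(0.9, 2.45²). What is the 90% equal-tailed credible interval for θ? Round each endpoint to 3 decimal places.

The posterior is symmetric, so the 90% equal-tailed interval is θ = 0.9 ± z·2.45 with z = 1.645.
Half-width: 1.645 × 2.45 = 4.030.
0.9 − 4.030 = -3.130; 0.9 + 4.030 = 4.930.

[-3.130, 4.930]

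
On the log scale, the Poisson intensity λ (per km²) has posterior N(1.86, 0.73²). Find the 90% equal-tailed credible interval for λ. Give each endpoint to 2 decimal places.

[1.93, 21.34]

On the log scale the 90% interval is 1.86 ± 1.645 × 0.73 = [0.6593, 3.0607].
Exponentiate: [e^0.6593, e^3.0607] = [1.93, 21.34].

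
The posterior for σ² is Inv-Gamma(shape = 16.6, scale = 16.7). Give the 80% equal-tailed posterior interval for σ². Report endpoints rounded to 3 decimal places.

Inverse-Gamma(16.6, 16.7) quantiles: F⁻¹(0.1) and F⁻¹(0.9).
Equivalently, 1/σ² ~ Gamma(16.6, rate = 16.7); invert its 0.9 and 0.1 quantiles.
Posterior mean ≈ 1.071, SD ≈ 0.280; a Normal approximation gives roughly [0.711, 1.430].
Exact: lower = 0.759; upper = 1.435.

[0.759, 1.435]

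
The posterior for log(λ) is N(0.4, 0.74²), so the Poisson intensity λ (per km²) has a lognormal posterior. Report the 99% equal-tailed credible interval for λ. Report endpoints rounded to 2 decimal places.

[0.22, 10.04]

On the log scale the 99% interval is 0.4 ± 2.576 × 0.74 = [-1.5061, 2.3061].
Exponentiate: [e^-1.5061, e^2.3061] = [0.22, 10.04].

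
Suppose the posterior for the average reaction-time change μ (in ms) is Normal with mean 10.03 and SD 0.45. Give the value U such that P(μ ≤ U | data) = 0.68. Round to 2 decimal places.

Need U with P(μ ≤ U) = 0.68: U = 10.03 + z_{0.32}·0.45.
z = 0.468; U = 10.03 + 0.468 × 0.45 = 10.24.

10.24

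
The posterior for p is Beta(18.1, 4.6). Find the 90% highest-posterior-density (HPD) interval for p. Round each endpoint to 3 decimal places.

[0.669, 0.931]

The posterior is unimodal and skewed, so the HPD interval has equal density at both endpoints and is the shortest 90% interval.
Solving f(0.669) = f(0.931) with F(0.931) − F(0.669) = 0.90 gives [0.669, 0.931].
For comparison, the equal-tailed interval is [0.648, 0.917]; the HPD is narrower and shifted toward the mode.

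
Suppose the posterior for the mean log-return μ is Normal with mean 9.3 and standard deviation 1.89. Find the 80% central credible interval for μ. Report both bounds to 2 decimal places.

The posterior is symmetric, so the 80% equal-tailed interval is μ = 9.3 ± z·1.89 with z = 1.282.
Half-width: 1.282 × 1.89 = 2.42.
9.3 − 2.42 = 6.88; 9.3 + 2.42 = 11.72.

[6.88, 11.72]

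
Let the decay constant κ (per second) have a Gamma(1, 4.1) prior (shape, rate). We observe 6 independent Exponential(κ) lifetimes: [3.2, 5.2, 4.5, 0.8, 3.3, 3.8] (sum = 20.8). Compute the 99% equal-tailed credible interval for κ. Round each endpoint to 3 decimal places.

Posterior: Gamma(1+6, 4.1+20.8) = Gamma(7, 24.9) (shape, rate).
Equal-tailed 99% interval: Gamma(7, 24.9) quantiles at 0.005 and 0.995.
Posterior mean ≈ 0.281, SD ≈ 0.106; a Normal approximation gives roughly [0.007, 0.555].
Exact: lower = 0.082; upper = 0.629.

[0.082, 0.629]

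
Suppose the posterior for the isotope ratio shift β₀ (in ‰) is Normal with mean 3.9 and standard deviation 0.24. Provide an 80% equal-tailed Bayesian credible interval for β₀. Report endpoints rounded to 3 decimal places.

The posterior is symmetric, so the 80% equal-tailed interval is β₀ = 3.9 ± z·0.24 with z = 1.282.
Half-width: 1.282 × 0.24 = 0.308.
3.9 − 0.308 = 3.592; 3.9 + 0.308 = 4.208.

[3.592, 4.208]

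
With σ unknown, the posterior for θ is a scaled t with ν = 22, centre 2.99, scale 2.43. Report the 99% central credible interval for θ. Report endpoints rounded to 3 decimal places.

The t_22 distribution is symmetric; the 99% interval is 2.99 ± t·2.43 with t_{0.995,22} = 2.819.
Half-width: 2.819 × 2.43 = 6.850.
2.99 − 6.850 = -3.860; 2.99 + 6.850 = 9.840.

[-3.860, 9.840]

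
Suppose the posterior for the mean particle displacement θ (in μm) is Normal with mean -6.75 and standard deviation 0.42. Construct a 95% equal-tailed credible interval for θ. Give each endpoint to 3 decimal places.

The posterior is symmetric, so the 95% equal-tailed interval is θ = -6.75 ± z·0.42 with z = 1.960.
Half-width: 1.960 × 0.42 = 0.823.
-6.75 − 0.823 = -7.573; -6.75 + 0.823 = -5.927.

[-7.573, -5.927]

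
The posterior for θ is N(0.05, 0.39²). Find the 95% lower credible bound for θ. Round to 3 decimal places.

-0.591

Need L with P(θ ≥ L) = 0.95: L = 0.05 − z_{0.05}·0.39.
z = 1.645; L = 0.05 − 1.645 × 0.39 = -0.591.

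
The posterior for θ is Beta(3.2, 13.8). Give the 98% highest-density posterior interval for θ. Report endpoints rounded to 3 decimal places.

[0.020, 0.417]

The posterior is unimodal and skewed, so the HPD interval has equal density at both endpoints and is the shortest 98% interval.
Solving f(0.020) = f(0.417) with F(0.417) − F(0.020) = 0.98 gives [0.020, 0.417].
For comparison, the equal-tailed interval is [0.034, 0.446]; the HPD is narrower and shifted toward the mode.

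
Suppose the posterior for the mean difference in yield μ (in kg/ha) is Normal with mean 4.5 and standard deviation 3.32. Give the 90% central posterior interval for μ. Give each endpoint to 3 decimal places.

The posterior is symmetric, so the 90% equal-tailed interval is μ = 4.5 ± z·3.32 with z = 1.645.
Half-width: 1.645 × 3.32 = 5.461.
4.5 − 5.461 = -0.961; 4.5 + 5.461 = 9.961.

[-0.961, 9.961]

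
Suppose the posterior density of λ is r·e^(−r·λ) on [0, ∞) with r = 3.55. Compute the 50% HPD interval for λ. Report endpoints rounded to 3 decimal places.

The exponential density is strictly decreasing on [0, ∞), so the HPD interval is anchored at 0: [0, q] with P(λ ≤ q) = 0.50.
q = −ln(1 − 0.50) / 3.55 = 0.6931 / 3.55 = 0.195.

[0.000, 0.195]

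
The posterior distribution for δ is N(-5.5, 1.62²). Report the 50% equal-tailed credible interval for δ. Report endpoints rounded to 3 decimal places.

[-6.593, -4.407]

The posterior is symmetric, so the 50% equal-tailed interval is δ = -5.5 ± z·1.62 with z = 0.674.
Half-width: 0.674 × 1.62 = 1.093.
-5.5 − 1.093 = -6.593; -5.5 + 1.093 = -4.407.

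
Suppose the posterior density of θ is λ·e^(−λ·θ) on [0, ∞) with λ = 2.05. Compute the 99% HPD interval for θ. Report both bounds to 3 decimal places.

The exponential density is strictly decreasing on [0, ∞), so the HPD interval is anchored at 0: [0, q] with P(θ ≤ q) = 0.99.
q = −ln(1 − 0.99) / 2.05 = 4.6052 / 2.05 = 2.246.

[0.000, 2.246]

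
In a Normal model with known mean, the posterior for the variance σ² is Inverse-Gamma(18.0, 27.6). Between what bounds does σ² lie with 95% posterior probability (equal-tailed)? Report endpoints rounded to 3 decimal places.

Inverse-Gamma(18.0, 27.6) quantiles: F⁻¹(0.025) and F⁻¹(0.975).
Equivalently, 1/σ² ~ Gamma(18.0, rate = 27.6); invert its 0.975 and 0.025 quantiles.
Posterior mean ≈ 1.624, SD ≈ 0.406; a Normal approximation gives roughly [0.828, 2.419].
Exact: lower = 1.014; upper = 2.587.

[1.014, 2.587]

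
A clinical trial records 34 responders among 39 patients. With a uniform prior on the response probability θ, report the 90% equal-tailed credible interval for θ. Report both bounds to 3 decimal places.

Posterior: Beta(1+34, 1+5) = Beta(35, 6).
Equal-tailed 90% interval: the 0.05 and 0.95 quantiles of Beta(35, 6).
Posterior mean ≈ 0.854, SD ≈ 0.055; a Normal approximation gives roughly [0.764, 0.943].
Exact: F⁻¹(0.05) = 0.755; F⁻¹(0.95) = 0.933.

[0.755, 0.933]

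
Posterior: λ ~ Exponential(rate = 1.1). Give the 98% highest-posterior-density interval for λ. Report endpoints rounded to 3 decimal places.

The exponential density is strictly decreasing on [0, ∞), so the HPD interval is anchored at 0: [0, q] with P(λ ≤ q) = 0.98.
q = −ln(1 − 0.98) / 1.1 = 3.9120 / 1.1 = 3.556.

[0.000, 3.556]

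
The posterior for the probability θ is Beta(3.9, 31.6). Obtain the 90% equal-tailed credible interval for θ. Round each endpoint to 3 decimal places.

Posterior: Beta(3.9, 31.6).
Equal-tailed 90% interval: the 0.05 and 0.95 quantiles of Beta(3.9, 31.6).
Posterior mean ≈ 0.110, SD ≈ 0.052; a Normal approximation gives roughly [0.025, 0.195].
Exact: F⁻¹(0.05) = 0.039; F⁻¹(0.95) = 0.206.

[0.039, 0.206]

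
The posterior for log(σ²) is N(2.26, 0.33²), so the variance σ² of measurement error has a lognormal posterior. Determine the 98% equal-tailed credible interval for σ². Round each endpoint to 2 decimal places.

On the log scale the 98% interval is 2.26 ± 2.326 × 0.33 = [1.4923, 3.0277].
Exponentiate: [e^1.4923, e^3.0277] = [4.45, 20.65].

[4.45, 20.65]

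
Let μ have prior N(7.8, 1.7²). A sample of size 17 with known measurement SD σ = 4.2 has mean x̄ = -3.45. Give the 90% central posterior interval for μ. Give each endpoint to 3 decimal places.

[-1.915, 0.959]

Posterior precision = 1/1.7² + 17/4.2² = 0.3460 + 0.9637 = 1.3097, so posterior SD = 0.8738.
Posterior mean = (7.8/1.7² + 17·-3.45/4.2²) / 1.3097 = -0.4779.
Interval: -0.4779 ± 1.645 × 0.8738 → [-1.915, 0.959].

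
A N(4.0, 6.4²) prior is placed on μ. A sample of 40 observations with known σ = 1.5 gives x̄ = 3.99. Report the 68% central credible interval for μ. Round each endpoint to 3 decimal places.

[3.754, 4.226]

Posterior precision = 1/6.4² + 40/1.5² = 0.0244 + 17.7778 = 17.8022, so posterior SD = 0.2370.
Posterior mean = (4.0/6.4² + 40·3.99/1.5²) / 17.8022 = 3.9900.
Interval: 3.9900 ± 0.994 × 0.2370 → [3.754, 4.226].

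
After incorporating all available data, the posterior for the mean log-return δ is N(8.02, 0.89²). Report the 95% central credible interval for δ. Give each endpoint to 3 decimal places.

The posterior is symmetric, so the 95% equal-tailed interval is δ = 8.02 ± z·0.89 with z = 1.960.
Half-width: 1.960 × 0.89 = 1.744.
8.02 − 1.744 = 6.276; 8.02 + 1.744 = 9.764.

[6.276, 9.764]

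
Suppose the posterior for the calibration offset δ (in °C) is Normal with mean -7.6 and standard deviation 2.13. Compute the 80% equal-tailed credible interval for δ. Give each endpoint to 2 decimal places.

[-10.33, -4.87]

The posterior is symmetric, so the 80% equal-tailed interval is δ = -7.6 ± z·2.13 with z = 1.282.
Half-width: 1.282 × 2.13 = 2.73.
-7.6 − 2.73 = -10.33; -7.6 + 2.73 = -4.87.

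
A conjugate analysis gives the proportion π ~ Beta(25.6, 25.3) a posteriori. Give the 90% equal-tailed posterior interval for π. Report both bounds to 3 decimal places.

Posterior: Beta(25.6, 25.3).
Equal-tailed 90% interval: the 0.05 and 0.95 quantiles of Beta(25.6, 25.3).
Posterior mean ≈ 0.503, SD ≈ 0.069; a Normal approximation gives roughly [0.389, 0.617].
Exact: F⁻¹(0.05) = 0.389; F⁻¹(0.95) = 0.617.

[0.389, 0.617]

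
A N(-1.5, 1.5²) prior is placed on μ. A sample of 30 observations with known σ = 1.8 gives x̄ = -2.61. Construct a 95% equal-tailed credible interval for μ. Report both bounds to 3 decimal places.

Posterior precision = 1/1.5² + 30/1.8² = 0.4444 + 9.2593 = 9.7037, so posterior SD = 0.3210.
Posterior mean = (-1.5/1.5² + 30·-2.61/1.8²) / 9.7037 = -2.5592.
Interval: -2.5592 ± 1.960 × 0.3210 → [-3.188, -1.930].

[-3.188, -1.930]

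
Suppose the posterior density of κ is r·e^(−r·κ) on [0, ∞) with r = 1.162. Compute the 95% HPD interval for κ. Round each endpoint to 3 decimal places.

The exponential density is strictly decreasing on [0, ∞), so the HPD interval is anchored at 0: [0, q] with P(κ ≤ q) = 0.95.
q = −ln(1 − 0.95) / 1.162 = 2.9957 / 1.162 = 2.578.

[0.000, 2.578]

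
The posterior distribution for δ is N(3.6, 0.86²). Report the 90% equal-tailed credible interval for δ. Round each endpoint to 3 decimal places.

[2.185, 5.015]

The posterior is symmetric, so the 90% equal-tailed interval is δ = 3.6 ± z·0.86 with z = 1.645.
Half-width: 1.645 × 0.86 = 1.415.
3.6 − 1.415 = 2.185; 3.6 + 1.415 = 5.015.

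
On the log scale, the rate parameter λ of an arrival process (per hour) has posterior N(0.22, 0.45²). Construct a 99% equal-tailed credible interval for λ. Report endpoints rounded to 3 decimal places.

On the log scale the 99% interval is 0.22 ± 2.576 × 0.45 = [-0.9391, 1.3791].
Exponentiate: [e^-0.9391, e^1.3791] = [0.391, 3.971].

[0.391, 3.971]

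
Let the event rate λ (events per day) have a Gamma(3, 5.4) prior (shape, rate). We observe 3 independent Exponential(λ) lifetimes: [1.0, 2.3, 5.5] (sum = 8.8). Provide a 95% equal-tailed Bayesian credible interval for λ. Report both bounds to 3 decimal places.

Posterior: Gamma(3+3, 5.4+8.8) = Gamma(6, 14.2) (shape, rate).
Equal-tailed 95% interval: Gamma(6, 14.2) quantiles at 0.025 and 0.975.
Posterior mean ≈ 0.423, SD ≈ 0.172; a Normal approximation gives roughly [0.084, 0.761].
Exact: lower = 0.155; upper = 0.822.

[0.155, 0.822]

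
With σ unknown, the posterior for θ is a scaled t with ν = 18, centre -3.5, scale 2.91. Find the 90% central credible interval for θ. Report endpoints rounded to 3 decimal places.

The t_18 distribution is symmetric; the 90% interval is -3.5 ± t·2.91 with t_{0.95,18} = 1.734.
Half-width: 1.734 × 2.91 = 5.046.
-3.5 − 5.046 = -8.546; -3.5 + 5.046 = 1.546.

[-8.546, 1.546]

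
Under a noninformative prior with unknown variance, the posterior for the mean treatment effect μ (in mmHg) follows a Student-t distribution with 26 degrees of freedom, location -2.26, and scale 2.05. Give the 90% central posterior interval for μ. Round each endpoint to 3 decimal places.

The t_26 distribution is symmetric; the 90% interval is -2.26 ± t·2.05 with t_{0.95,26} = 1.706.
Half-width: 1.706 × 2.05 = 3.497.
-2.26 − 3.497 = -5.757; -2.26 + 3.497 = 1.237.

[-5.757, 1.237]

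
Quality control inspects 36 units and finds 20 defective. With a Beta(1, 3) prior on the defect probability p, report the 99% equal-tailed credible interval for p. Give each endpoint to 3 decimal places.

[0.326, 0.719]

Posterior: Beta(1+20, 3+16) = Beta(21, 19).
Equal-tailed 99% interval: the 0.005 and 0.995 quantiles of Beta(21, 19).
Posterior mean ≈ 0.525, SD ≈ 0.078; a Normal approximation gives roughly [0.324, 0.726].
Exact: F⁻¹(0.005) = 0.326; F⁻¹(0.995) = 0.719.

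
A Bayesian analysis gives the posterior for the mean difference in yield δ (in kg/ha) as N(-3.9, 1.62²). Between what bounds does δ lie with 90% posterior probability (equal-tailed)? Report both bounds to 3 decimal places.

The posterior is symmetric, so the 90% equal-tailed interval is δ = -3.9 ± z·1.62 with z = 1.645.
Half-width: 1.645 × 1.62 = 2.665.
-3.9 − 2.665 = -6.565; -3.9 + 2.665 = -1.235.

[-6.565, -1.235]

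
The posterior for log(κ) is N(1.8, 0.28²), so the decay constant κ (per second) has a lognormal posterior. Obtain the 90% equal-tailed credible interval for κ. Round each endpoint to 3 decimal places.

[3.817, 9.588]

On the log scale the 90% interval is 1.8 ± 1.645 × 0.28 = [1.3394, 2.2606].
Exponentiate: [e^1.3394, e^2.2606] = [3.817, 9.588].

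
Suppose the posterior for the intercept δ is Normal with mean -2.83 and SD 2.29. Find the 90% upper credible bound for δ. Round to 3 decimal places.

0.105

Need U with P(δ ≤ U) = 0.90: U = -2.83 + z_{0.1}·2.29.
z = 1.282; U = -2.83 + 1.282 × 2.29 = 0.105.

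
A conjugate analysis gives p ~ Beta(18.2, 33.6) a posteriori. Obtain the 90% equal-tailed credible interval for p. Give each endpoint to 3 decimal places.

Posterior: Beta(18.2, 33.6).
Equal-tailed 90% interval: the 0.05 and 0.95 quantiles of Beta(18.2, 33.6).
Posterior mean ≈ 0.351, SD ≈ 0.066; a Normal approximation gives roughly [0.243, 0.459].
Exact: F⁻¹(0.05) = 0.247; F⁻¹(0.95) = 0.463.

[0.247, 0.463]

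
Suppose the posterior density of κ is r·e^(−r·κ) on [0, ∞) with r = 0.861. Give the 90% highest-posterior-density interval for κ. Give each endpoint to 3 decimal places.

The exponential density is strictly decreasing on [0, ∞), so the HPD interval is anchored at 0: [0, q] with P(κ ≤ q) = 0.90.
q = −ln(1 − 0.90) / 0.861 = 2.3026 / 0.861 = 2.674.

[0.000, 2.674]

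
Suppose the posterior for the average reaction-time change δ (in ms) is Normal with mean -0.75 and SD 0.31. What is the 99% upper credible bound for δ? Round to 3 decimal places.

Need U with P(δ ≤ U) = 0.99: U = -0.75 + z_{0.01}·0.31.
z = 2.326; U = -0.75 + 2.326 × 0.31 = -0.029.

-0.029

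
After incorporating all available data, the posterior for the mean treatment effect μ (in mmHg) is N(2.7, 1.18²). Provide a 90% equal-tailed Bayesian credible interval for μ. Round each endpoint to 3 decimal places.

[0.759, 4.641]

The posterior is symmetric, so the 90% equal-tailed interval is μ = 2.7 ± z·1.18 with z = 1.645.
Half-width: 1.645 × 1.18 = 1.941.
2.7 − 1.941 = 0.759; 2.7 + 1.941 = 4.641.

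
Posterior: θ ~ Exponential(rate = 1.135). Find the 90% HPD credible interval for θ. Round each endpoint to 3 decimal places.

[0.000, 2.029]

The exponential density is strictly decreasing on [0, ∞), so the HPD interval is anchored at 0: [0, q] with P(θ ≤ q) = 0.90.
q = −ln(1 − 0.90) / 1.135 = 2.3026 / 1.135 = 2.029.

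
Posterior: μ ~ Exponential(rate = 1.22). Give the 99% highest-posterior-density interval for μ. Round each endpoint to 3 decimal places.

The exponential density is strictly decreasing on [0, ∞), so the HPD interval is anchored at 0: [0, q] with P(μ ≤ q) = 0.99.
q = −ln(1 − 0.99) / 1.22 = 4.6052 / 1.22 = 3.775.

[0.000, 3.775]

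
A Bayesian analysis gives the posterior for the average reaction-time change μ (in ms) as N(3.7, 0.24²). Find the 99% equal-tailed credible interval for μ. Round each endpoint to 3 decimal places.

[3.082, 4.318]

The posterior is symmetric, so the 99% equal-tailed interval is μ = 3.7 ± z·0.24 with z = 2.576.
Half-width: 2.576 × 0.24 = 0.618.
3.7 − 0.618 = 3.082; 3.7 + 0.618 = 4.318.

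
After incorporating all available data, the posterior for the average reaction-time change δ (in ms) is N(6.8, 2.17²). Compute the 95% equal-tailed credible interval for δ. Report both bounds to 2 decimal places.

The posterior is symmetric, so the 95% equal-tailed interval is δ = 6.8 ± z·2.17 with z = 1.960.
Half-width: 1.960 × 2.17 = 4.25.
6.8 − 4.25 = 2.55; 6.8 + 4.25 = 11.05.

[2.55, 11.05]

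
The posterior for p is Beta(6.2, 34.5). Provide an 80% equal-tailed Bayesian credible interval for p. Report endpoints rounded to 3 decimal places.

[0.085, 0.227]

Posterior: Beta(6.2, 34.5).
Equal-tailed 80% interval: the 0.1 and 0.9 quantiles of Beta(6.2, 34.5).
Posterior mean ≈ 0.152, SD ≈ 0.056; a Normal approximation gives roughly [0.081, 0.224].
Exact: F⁻¹(0.1) = 0.085; F⁻¹(0.9) = 0.227.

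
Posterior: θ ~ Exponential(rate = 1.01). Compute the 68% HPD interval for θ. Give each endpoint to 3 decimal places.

[0.000, 1.128]

The exponential density is strictly decreasing on [0, ∞), so the HPD interval is anchored at 0: [0, q] with P(θ ≤ q) = 0.68.
q = −ln(1 − 0.68) / 1.01 = 1.1394 / 1.01 = 1.128.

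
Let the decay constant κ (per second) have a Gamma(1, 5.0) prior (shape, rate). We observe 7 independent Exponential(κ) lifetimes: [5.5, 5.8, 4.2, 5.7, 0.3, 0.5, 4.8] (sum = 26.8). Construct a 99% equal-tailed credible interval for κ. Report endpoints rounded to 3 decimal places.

Posterior: Gamma(1+7, 5.0+26.8) = Gamma(8, 31.8) (shape, rate).
Equal-tailed 99% interval: Gamma(8, 31.8) quantiles at 0.005 and 0.995.
Posterior mean ≈ 0.252, SD ≈ 0.089; a Normal approximation gives roughly [0.022, 0.481].
Exact: lower = 0.081; upper = 0.539.

[0.081, 0.539]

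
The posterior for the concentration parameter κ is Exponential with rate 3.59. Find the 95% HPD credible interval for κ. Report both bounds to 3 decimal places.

[0.000, 0.834]

The exponential density is strictly decreasing on [0, ∞), so the HPD interval is anchored at 0: [0, q] with P(κ ≤ q) = 0.95.
q = −ln(1 − 0.95) / 3.59 = 2.9957 / 3.59 = 0.834.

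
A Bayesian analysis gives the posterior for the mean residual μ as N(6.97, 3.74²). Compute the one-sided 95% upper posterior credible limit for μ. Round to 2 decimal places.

Need U with P(μ ≤ U) = 0.95: U = 6.97 + z_{0.05}·3.74.
z = 1.645; U = 6.97 + 1.645 × 3.74 = 13.12.

13.12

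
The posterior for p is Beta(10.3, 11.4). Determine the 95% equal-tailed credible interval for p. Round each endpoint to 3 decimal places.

[0.274, 0.680]

Posterior: Beta(10.3, 11.4).
Equal-tailed 95% interval: the 0.025 and 0.975 quantiles of Beta(10.3, 11.4).
Posterior mean ≈ 0.475, SD ≈ 0.105; a Normal approximation gives roughly [0.269, 0.680].
Exact: F⁻¹(0.025) = 0.274; F⁻¹(0.975) = 0.680.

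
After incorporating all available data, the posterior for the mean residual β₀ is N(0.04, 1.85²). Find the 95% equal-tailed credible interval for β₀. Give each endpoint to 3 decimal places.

The posterior is symmetric, so the 95% equal-tailed interval is β₀ = 0.04 ± z·1.85 with z = 1.960.
Half-width: 1.960 × 1.85 = 3.626.
0.04 − 3.626 = -3.586; 0.04 + 3.626 = 3.666.

[-3.586, 3.666]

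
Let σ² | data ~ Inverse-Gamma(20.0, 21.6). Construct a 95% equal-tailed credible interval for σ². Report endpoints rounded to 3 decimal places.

Inverse-Gamma(20.0, 21.6) quantiles: F⁻¹(0.025) and F⁻¹(0.975).
Equivalently, 1/σ² ~ Gamma(20.0, rate = 21.6); invert its 0.975 and 0.025 quantiles.
Posterior mean ≈ 1.137, SD ≈ 0.268; a Normal approximation gives roughly [0.612, 1.662].
Exact: lower = 0.728; upper = 1.768.

[0.728, 1.768]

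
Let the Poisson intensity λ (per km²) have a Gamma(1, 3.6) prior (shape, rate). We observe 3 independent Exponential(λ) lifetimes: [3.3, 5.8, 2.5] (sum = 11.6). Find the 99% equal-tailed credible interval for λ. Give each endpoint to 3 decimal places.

Posterior: Gamma(1+3, 3.6+11.6) = Gamma(4, 15.2) (shape, rate).
Equal-tailed 99% interval: Gamma(4, 15.2) quantiles at 0.005 and 0.995.
Posterior mean ≈ 0.263, SD ≈ 0.132; a Normal approximation gives roughly [-0.076, 0.602].
Exact: lower = 0.044; upper = 0.722.

[0.044, 0.722]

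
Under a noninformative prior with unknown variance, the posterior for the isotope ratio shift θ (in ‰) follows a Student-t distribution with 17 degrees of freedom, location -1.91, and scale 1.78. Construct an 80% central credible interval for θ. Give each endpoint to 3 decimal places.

The t_17 distribution is symmetric; the 80% interval is -1.91 ± t·1.78 with t_{0.9,17} = 1.333.
Half-width: 1.333 × 1.78 = 2.373.
-1.91 − 2.373 = -4.283; -1.91 + 2.373 = 0.463.

[-4.283, 0.463]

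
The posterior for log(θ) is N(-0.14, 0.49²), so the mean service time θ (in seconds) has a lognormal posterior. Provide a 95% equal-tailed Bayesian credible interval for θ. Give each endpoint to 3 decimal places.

[0.333, 2.271]

On the log scale the 95% interval is -0.14 ± 1.960 × 0.49 = [-1.1004, 0.8204].
Exponentiate: [e^-1.1004, e^0.8204] = [0.333, 2.271].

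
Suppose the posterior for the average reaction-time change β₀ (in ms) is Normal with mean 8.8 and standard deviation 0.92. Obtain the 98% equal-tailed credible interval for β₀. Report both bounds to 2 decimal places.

[6.66, 10.94]

The posterior is symmetric, so the 98% equal-tailed interval is β₀ = 8.8 ± z·0.92 with z = 2.326.
Half-width: 2.326 × 0.92 = 2.14.
8.8 − 2.14 = 6.66; 8.8 + 2.14 = 10.94.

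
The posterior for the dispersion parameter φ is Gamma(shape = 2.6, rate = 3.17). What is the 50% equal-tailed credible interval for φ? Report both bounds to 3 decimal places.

Posterior: Gamma(shape 2.6, rate 3.17).
Equal-tailed 50% interval: Gamma(2.6, 3.17) quantiles at 0.25 and 0.75.
Posterior mean ≈ 0.820, SD ≈ 0.509; a Normal approximation gives roughly [0.477, 1.163].
Exact: lower = 0.446; upper = 1.084.

[0.446, 1.084]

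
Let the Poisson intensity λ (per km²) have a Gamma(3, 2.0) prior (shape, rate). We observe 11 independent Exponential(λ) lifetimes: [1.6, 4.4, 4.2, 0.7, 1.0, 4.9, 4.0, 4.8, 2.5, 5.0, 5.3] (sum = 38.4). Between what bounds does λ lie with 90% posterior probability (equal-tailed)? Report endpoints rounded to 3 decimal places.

[0.210, 0.512]

Posterior: Gamma(3+11, 2.0+38.4) = Gamma(14, 40.4) (shape, rate).
Equal-tailed 90% interval: Gamma(14, 40.4) quantiles at 0.05 and 0.95.
Posterior mean ≈ 0.347, SD ≈ 0.093; a Normal approximation gives roughly [0.194, 0.499].
Exact: lower = 0.210; upper = 0.512.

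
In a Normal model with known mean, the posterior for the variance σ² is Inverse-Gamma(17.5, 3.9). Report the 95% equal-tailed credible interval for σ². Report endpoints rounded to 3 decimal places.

Inverse-Gamma(17.5, 3.9) quantiles: F⁻¹(0.025) and F⁻¹(0.975).
Equivalently, 1/σ² ~ Gamma(17.5, rate = 3.9); invert its 0.975 and 0.025 quantiles.
Posterior mean ≈ 0.236, SD ≈ 0.060; a Normal approximation gives roughly [0.119, 0.354].
Exact: lower = 0.147; upper = 0.379.

[0.147, 0.379]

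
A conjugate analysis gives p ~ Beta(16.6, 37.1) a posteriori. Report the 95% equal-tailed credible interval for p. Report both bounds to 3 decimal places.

Posterior: Beta(16.6, 37.1).
Equal-tailed 95% interval: the 0.025 and 0.975 quantiles of Beta(16.6, 37.1).
Posterior mean ≈ 0.309, SD ≈ 0.062; a Normal approximation gives roughly [0.187, 0.432].
Exact: F⁻¹(0.025) = 0.194; F⁻¹(0.975) = 0.438.

[0.194, 0.438]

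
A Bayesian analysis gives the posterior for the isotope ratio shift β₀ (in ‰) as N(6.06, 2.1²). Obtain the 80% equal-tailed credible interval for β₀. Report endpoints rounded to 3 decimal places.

[3.369, 8.751]

The posterior is symmetric, so the 80% equal-tailed interval is β₀ = 6.06 ± z·2.1 with z = 1.282.
Half-width: 1.282 × 2.1 = 2.691.
6.06 − 2.691 = 3.369; 6.06 + 2.691 = 8.751.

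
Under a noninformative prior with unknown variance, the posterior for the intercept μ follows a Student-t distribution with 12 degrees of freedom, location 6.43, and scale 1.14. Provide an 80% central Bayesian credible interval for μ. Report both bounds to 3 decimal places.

[4.884, 7.976]

The t_12 distribution is symmetric; the 80% interval is 6.43 ± t·1.14 with t_{0.9,12} = 1.356.
Half-width: 1.356 × 1.14 = 1.546.
6.43 − 1.546 = 4.884; 6.43 + 1.546 = 7.976.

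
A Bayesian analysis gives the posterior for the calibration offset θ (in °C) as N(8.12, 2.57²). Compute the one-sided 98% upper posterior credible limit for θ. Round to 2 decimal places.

13.40

Need U with P(θ ≤ U) = 0.98: U = 8.12 + z_{0.02}·2.57.
z = 2.054; U = 8.12 + 2.054 × 2.57 = 13.40.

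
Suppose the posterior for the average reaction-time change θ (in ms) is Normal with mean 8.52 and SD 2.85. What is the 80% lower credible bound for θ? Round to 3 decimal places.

Need L with P(θ ≥ L) = 0.80: L = 8.52 − z_{0.2}·2.85.
z = 0.842; L = 8.52 − 0.842 × 2.85 = 6.121.

6.121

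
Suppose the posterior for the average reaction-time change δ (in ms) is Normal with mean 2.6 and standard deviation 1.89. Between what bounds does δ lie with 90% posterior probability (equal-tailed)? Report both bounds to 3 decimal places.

[-0.509, 5.709]

The posterior is symmetric, so the 90% equal-tailed interval is δ = 2.6 ± z·1.89 with z = 1.645.
Half-width: 1.645 × 1.89 = 3.109.
2.6 − 3.109 = -0.509; 2.6 + 3.109 = 5.709.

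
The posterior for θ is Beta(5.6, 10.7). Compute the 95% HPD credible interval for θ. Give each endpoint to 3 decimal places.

The posterior is unimodal and skewed, so the HPD interval has equal density at both endpoints and is the shortest 95% interval.
Solving f(0.130) = f(0.567) with F(0.567) − F(0.130) = 0.95 gives [0.130, 0.567].
For comparison, the equal-tailed interval is [0.142, 0.582]; the HPD is narrower and shifted toward the mode.

[0.130, 0.567]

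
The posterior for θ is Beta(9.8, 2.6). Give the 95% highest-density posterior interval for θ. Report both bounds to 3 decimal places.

[0.574, 0.977]

The posterior is unimodal and skewed, so the HPD interval has equal density at both endpoints and is the shortest 95% interval.
Solving f(0.574) = f(0.977) with F(0.977) − F(0.574) = 0.95 gives [0.574, 0.977].
For comparison, the equal-tailed interval is [0.535, 0.958]; the HPD is narrower and shifted toward the mode.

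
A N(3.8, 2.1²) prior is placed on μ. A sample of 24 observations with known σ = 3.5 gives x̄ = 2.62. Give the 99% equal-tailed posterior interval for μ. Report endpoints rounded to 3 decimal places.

Posterior precision = 1/2.1² + 24/3.5² = 0.2268 + 1.9592 = 2.1859, so posterior SD = 0.6764.
Posterior mean = (3.8/2.1² + 24·2.62/3.5²) / 2.1859 = 2.7424.
Interval: 2.7424 ± 2.576 × 0.6764 → [1.000, 4.485].

[1.000, 4.485]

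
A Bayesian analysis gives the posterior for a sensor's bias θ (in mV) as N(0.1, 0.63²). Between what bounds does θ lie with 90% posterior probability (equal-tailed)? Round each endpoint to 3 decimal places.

The posterior is symmetric, so the 90% equal-tailed interval is θ = 0.1 ± z·0.63 with z = 1.645.
Half-width: 1.645 × 0.63 = 1.036.
0.1 − 1.036 = -0.936; 0.1 + 1.036 = 1.136.

[-0.936, 1.136]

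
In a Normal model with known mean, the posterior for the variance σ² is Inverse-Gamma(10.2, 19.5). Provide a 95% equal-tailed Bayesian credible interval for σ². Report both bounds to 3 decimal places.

Inverse-Gamma(10.2, 19.5) quantiles: F⁻¹(0.025) and F⁻¹(0.975).
Equivalently, 1/σ² ~ Gamma(10.2, rate = 19.5); invert its 0.975 and 0.025 quantiles.
Posterior mean ≈ 2.120, SD ≈ 0.740; a Normal approximation gives roughly [0.669, 3.570].
Exact: lower = 1.124; upper = 3.953.

[1.124, 3.953]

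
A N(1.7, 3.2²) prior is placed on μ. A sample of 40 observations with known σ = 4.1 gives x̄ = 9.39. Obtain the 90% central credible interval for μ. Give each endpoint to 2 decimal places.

[8.04, 10.13]

Posterior precision = 1/3.2² + 40/4.1² = 0.0977 + 2.3795 = 2.4772, so posterior SD = 0.6354.
Posterior mean = (1.7/3.2² + 40·9.39/4.1²) / 2.4772 = 9.0868.
Interval: 9.0868 ± 1.645 × 0.6354 → [8.04, 10.13].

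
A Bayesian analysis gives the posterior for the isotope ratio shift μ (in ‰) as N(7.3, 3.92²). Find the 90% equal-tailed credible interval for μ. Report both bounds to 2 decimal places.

[0.85, 13.75]

The posterior is symmetric, so the 90% equal-tailed interval is μ = 7.3 ± z·3.92 with z = 1.645.
Half-width: 1.645 × 3.92 = 6.45.
7.3 − 6.45 = 0.85; 7.3 + 6.45 = 13.75.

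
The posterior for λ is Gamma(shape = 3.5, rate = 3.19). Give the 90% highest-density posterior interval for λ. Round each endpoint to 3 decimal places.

[0.212, 1.950]

The posterior is unimodal and skewed, so the HPD interval has equal density at both endpoints and is the shortest 90% interval.
Solving f(0.212) = f(1.950) with F(1.950) − F(0.212) = 0.90 gives [0.212, 1.950].
For comparison, the equal-tailed interval is [0.340, 2.205]; the HPD is narrower and shifted toward the mode.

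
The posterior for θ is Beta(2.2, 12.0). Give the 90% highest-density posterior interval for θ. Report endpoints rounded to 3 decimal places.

The posterior is unimodal and skewed, so the HPD interval has equal density at both endpoints and is the shortest 90% interval.
Solving f(0.014) = f(0.290) with F(0.290) − F(0.014) = 0.90 gives [0.014, 0.290].
For comparison, the equal-tailed interval is [0.034, 0.332]; the HPD is narrower and shifted toward the mode.

[0.014, 0.290]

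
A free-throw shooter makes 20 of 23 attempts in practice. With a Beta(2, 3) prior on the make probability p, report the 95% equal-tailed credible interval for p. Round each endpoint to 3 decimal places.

Posterior: Beta(2+20, 3+3) = Beta(22, 6).
Equal-tailed 95% interval: the 0.025 and 0.975 quantiles of Beta(22, 6).
Posterior mean ≈ 0.786, SD ≈ 0.076; a Normal approximation gives roughly [0.636, 0.935].
Exact: F⁻¹(0.025) = 0.619; F⁻¹(0.975) = 0.914.

[0.619, 0.914]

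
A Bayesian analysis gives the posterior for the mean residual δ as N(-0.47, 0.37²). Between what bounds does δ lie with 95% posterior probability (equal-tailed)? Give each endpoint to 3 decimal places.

[-1.195, 0.255]

The posterior is symmetric, so the 95% equal-tailed interval is δ = -0.47 ± z·0.37 with z = 1.960.
Half-width: 1.960 × 0.37 = 0.725.
-0.47 − 0.725 = -1.195; -0.47 + 0.725 = 0.255.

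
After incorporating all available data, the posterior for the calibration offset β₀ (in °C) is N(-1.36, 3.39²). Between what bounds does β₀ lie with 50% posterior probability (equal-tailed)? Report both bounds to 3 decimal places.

The posterior is symmetric, so the 50% equal-tailed interval is β₀ = -1.36 ± z·3.39 with z = 0.674.
Half-width: 0.674 × 3.39 = 2.287.
-1.36 − 2.287 = -3.647; -1.36 + 2.287 = 0.927.

[-3.647, 0.927]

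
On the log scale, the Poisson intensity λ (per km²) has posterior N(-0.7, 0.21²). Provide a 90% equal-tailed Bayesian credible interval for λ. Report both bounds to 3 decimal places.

[0.352, 0.701]

On the log scale the 90% interval is -0.7 ± 1.645 × 0.21 = [-1.0454, -0.3546].
Exponentiate: [e^-1.0454, e^-0.3546] = [0.352, 0.701].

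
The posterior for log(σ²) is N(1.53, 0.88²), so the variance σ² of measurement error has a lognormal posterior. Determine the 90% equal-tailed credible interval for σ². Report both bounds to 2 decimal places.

[1.09, 19.64]

On the log scale the 90% interval is 1.53 ± 1.645 × 0.88 = [0.0825, 2.9775].
Exponentiate: [e^0.0825, e^2.9775] = [1.09, 19.64].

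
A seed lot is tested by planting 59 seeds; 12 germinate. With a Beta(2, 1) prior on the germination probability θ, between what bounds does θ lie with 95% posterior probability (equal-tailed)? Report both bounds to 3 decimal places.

Posterior: Beta(2+12, 1+47) = Beta(14, 48).
Equal-tailed 95% interval: the 0.025 and 0.975 quantiles of Beta(14, 48).
Posterior mean ≈ 0.226, SD ≈ 0.053; a Normal approximation gives roughly [0.123, 0.329].
Exact: F⁻¹(0.025) = 0.132; F⁻¹(0.975) = 0.337.

[0.132, 0.337]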